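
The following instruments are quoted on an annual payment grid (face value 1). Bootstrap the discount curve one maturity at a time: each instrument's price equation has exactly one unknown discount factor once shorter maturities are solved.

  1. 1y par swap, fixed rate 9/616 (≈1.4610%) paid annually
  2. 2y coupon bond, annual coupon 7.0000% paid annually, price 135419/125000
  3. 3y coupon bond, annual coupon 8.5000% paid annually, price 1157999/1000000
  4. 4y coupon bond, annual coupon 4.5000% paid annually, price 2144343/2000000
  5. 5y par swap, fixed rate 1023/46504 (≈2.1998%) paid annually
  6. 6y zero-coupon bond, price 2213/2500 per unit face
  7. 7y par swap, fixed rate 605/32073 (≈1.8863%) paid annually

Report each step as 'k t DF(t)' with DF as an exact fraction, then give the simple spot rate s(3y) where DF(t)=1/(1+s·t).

step 1 [1y] swap r/1=9/616: DF=(1 − 9/616·(0))/(1+9/616) = 616/625 ≈ 0.985600
step 2 [2y] bond c/1=7/100: DF=(135419/125000 − 7/100·(0.985600))/(1+7/100) = 237/250 ≈ 0.948000
step 3 [3y] bond c/1=17/200: DF=(1157999/1000000 − 17/200·(0.985600+0.948000))/(1+17/200) = 4579/5000 ≈ 0.915800
step 4 [4y] bond c/1=9/200: DF=(2144343/2000000 − 9/200·(0.985600+0.948000+0.915800))/(1+9/200) = 9033/10000 ≈ 0.903300
step 5 [5y] swap r/1=1023/46504: DF=(1 − 1023/46504·(0.985600+0.948000+0.915800+0.903300))/(1+1023/46504) = 8977/10000 ≈ 0.897700
step 6 [6y] zero: DF = P = 2213/2500 ≈ 0.885200
step 7 [7y] swap r/1=605/32073: DF=(1 − 605/32073·(0.985600+0.948000+0.915800+0.903300+0.897700+0.885200))/(1+605/32073) = 879/1000 ≈ 0.879000

1 1 616/625
2 2 237/250
3 3 4579/5000
4 4 9033/10000
5 5 8977/10000
6 6 2213/2500
7 7 879/1000
s(3y) = (1/(4579/5000) − 1)/(3) = 421/13737 ≈ 3.0647%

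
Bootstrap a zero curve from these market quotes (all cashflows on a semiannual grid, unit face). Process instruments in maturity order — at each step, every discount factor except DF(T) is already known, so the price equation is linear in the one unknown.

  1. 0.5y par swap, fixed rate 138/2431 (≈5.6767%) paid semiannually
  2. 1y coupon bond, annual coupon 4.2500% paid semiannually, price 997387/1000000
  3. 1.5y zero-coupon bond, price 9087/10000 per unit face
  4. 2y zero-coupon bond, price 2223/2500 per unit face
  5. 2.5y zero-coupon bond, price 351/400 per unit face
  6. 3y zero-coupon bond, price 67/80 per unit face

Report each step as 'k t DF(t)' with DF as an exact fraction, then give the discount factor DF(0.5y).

step 1 [0.5y] swap r/2=69/2431: DF=(1 − 69/2431·(0))/(1+69/2431) = 2431/2500 ≈ 0.972400
step 2 [1y] bond c/2=17/800: DF=(997387/1000000 − 17/800·(0.972400))/(1+17/800) = 2391/2500 ≈ 0.956400
step 3 [1.5y] zero: DF = P = 9087/10000 ≈ 0.908700
step 4 [2y] zero: DF = P = 2223/2500 ≈ 0.889200
step 5 [2.5y] zero: DF = P = 351/400 ≈ 0.877500
step 6 [3y] zero: DF = P = 67/80 ≈ 0.837500

1 1/2 2431/2500
2 1 2391/2500
3 3/2 9087/10000
4 2 2223/2500
5 5/2 351/400
6 3 67/80
DF(0.5y) = 2431/2500 ≈ 0.972400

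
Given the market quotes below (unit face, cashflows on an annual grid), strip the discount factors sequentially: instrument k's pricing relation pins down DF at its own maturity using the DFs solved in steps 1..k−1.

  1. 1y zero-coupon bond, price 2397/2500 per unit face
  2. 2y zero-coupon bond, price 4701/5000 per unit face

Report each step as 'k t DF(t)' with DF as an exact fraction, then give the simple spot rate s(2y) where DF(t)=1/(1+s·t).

1 1 2397/2500
2 2 4701/5000
s(2y) = (1/(4701/5000) − 1)/(2) = 299/9402 ≈ 3.1802%

step 1 [1y] zero: DF = P = 2397/2500 ≈ 0.958800
step 2 [2y] zero: DF = P = 4701/5000 ≈ 0.940200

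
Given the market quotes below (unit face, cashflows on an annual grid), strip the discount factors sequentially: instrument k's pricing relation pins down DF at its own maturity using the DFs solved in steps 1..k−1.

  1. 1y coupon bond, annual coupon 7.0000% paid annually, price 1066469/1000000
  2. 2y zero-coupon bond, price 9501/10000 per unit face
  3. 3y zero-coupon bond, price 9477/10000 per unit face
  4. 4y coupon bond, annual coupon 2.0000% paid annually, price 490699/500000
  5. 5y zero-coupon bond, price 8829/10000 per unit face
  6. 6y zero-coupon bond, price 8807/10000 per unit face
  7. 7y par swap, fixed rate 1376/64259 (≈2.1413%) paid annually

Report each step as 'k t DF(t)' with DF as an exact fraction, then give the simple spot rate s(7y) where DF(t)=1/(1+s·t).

step 1 [1y] bond c/1=7/100: DF=(1066469/1000000 − 7/100·(0))/(1+7/100) = 9967/10000 ≈ 0.996700
step 2 [2y] zero: DF = P = 9501/10000 ≈ 0.950100
step 3 [3y] zero: DF = P = 9477/10000 ≈ 0.947700
step 4 [4y] bond c/1=1/50: DF=(490699/500000 − 1/50·(0.996700+0.950100+0.947700))/(1+1/50) = 4527/5000 ≈ 0.905400
step 5 [5y] zero: DF = P = 8829/10000 ≈ 0.882900
step 6 [6y] zero: DF = P = 8807/10000 ≈ 0.880700
step 7 [7y] swap r/1=1376/64259: DF=(1 − 1376/64259·(0.996700+0.950100+0.947700+0.905400+0.882900+0.880700))/(1+1376/64259) = 539/625 ≈ 0.862400

1 1 9967/10000
2 2 9501/10000
3 3 9477/10000
4 4 4527/5000
5 5 8829/10000
6 6 8807/10000
7 7 539/625
s(7y) = (1/(539/625) − 1)/(7) = 86/3773 ≈ 2.2794%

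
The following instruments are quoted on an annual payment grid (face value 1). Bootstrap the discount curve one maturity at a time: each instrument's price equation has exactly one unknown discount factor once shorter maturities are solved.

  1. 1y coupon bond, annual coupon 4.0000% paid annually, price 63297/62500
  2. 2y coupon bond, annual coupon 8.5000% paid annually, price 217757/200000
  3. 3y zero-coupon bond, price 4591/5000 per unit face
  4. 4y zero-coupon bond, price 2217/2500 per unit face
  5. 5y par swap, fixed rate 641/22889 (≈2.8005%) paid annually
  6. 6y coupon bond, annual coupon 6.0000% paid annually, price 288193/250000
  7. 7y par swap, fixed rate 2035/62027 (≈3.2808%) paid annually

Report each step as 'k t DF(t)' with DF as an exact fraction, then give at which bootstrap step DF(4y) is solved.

step 1 [1y] bond c/1=1/25: DF=(63297/62500 − 1/25·(0))/(1+1/25) = 4869/5000 ≈ 0.973800
step 2 [2y] bond c/1=17/200: DF=(217757/200000 − 17/200·(0.973800))/(1+17/200) = 1159/1250 ≈ 0.927200
step 3 [3y] zero: DF = P = 4591/5000 ≈ 0.918200
step 4 [4y] zero: DF = P = 2217/2500 ≈ 0.886800
step 5 [5y] swap r/1=641/22889: DF=(1 − 641/22889·(0.973800+0.927200+0.918200+0.886800))/(1+641/22889) = 4359/5000 ≈ 0.871800
step 6 [6y] bond c/1=3/50: DF=(288193/250000 − 3/50·(0.973800+0.927200+0.918200+0.886800+0.871800))/(1+3/50) = 2071/2500 ≈ 0.828400
step 7 [7y] swap r/1=2035/62027: DF=(1 − 2035/62027·(0.973800+0.927200+0.918200+0.886800+0.871800+0.828400))/(1+2035/62027) = 1593/2000 ≈ 0.796500

1 1 4869/5000
2 2 1159/1250
3 3 4591/5000
4 4 2217/2500
5 5 4359/5000
6 6 2071/2500
7 7 1593/2000
DF(4y) is solved at step 4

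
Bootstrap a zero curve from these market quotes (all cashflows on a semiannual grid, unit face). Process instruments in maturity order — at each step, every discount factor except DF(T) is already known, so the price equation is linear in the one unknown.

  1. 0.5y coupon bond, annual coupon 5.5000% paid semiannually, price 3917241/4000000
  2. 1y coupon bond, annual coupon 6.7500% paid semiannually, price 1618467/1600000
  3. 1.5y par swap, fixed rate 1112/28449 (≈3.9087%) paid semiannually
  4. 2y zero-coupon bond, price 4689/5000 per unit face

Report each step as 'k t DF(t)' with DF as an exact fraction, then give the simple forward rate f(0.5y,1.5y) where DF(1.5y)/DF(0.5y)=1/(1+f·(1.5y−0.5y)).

step 1 [0.5y] bond c/2=11/400: DF=(3917241/4000000 − 11/400·(0))/(1+11/400) = 9531/10000 ≈ 0.953100
step 2 [1y] bond c/2=27/800: DF=(1618467/1600000 − 27/800·(0.953100))/(1+27/800) = 4737/5000 ≈ 0.947400
step 3 [1.5y] swap r/2=556/28449: DF=(1 − 556/28449·(0.953100+0.947400))/(1+556/28449) = 2361/2500 ≈ 0.944400
step 4 [2y] zero: DF = P = 4689/5000 ≈ 0.937800

1 1/2 9531/10000
2 1 4737/5000
3 3/2 2361/2500
4 2 4689/5000
f(0.5y,1.5y) = ((9531/10000)/(2361/2500) − 1)/(1) = 29/3148 ≈ 0.9212%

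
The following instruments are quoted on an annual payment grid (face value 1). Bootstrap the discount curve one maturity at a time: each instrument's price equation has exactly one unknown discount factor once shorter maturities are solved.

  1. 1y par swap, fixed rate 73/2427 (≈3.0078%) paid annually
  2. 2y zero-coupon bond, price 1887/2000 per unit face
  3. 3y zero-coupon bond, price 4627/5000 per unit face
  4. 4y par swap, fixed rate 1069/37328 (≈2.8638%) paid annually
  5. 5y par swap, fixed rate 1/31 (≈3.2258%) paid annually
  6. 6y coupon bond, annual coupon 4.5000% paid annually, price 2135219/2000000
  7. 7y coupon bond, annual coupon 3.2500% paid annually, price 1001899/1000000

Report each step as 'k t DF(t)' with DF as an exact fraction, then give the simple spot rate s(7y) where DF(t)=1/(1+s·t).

step 1 [1y] swap r/1=73/2427: DF=(1 − 73/2427·(0))/(1+73/2427) = 2427/2500 ≈ 0.970800
step 2 [2y] zero: DF = P = 1887/2000 ≈ 0.943500
step 3 [3y] zero: DF = P = 4627/5000 ≈ 0.925400
step 4 [4y] swap r/1=1069/37328: DF=(1 − 1069/37328·(0.970800+0.943500+0.925400))/(1+1069/37328) = 8931/10000 ≈ 0.893100
step 5 [5y] swap r/1=1/31: DF=(1 − 1/31·(0.970800+0.943500+0.925400+0.893100))/(1+1/31) = 8521/10000 ≈ 0.852100
step 6 [6y] bond c/1=9/200: DF=(2135219/2000000 − 9/200·(0.970800+0.943500+0.925400+0.893100+0.852100))/(1+9/200) = 4121/5000 ≈ 0.824200
step 7 [7y] bond c/1=13/400: DF=(1001899/1000000 − 13/400·(0.970800+0.943500+0.925400+0.893100+0.852100+0.824200))/(1+13/400) = 8001/10000 ≈ 0.800100

1 1 2427/2500
2 2 1887/2000
3 3 4627/5000
4 4 8931/10000
5 5 8521/10000
6 6 4121/5000
7 7 8001/10000
s(7y) = (1/(8001/10000) − 1)/(7) = 1999/56007 ≈ 3.5692%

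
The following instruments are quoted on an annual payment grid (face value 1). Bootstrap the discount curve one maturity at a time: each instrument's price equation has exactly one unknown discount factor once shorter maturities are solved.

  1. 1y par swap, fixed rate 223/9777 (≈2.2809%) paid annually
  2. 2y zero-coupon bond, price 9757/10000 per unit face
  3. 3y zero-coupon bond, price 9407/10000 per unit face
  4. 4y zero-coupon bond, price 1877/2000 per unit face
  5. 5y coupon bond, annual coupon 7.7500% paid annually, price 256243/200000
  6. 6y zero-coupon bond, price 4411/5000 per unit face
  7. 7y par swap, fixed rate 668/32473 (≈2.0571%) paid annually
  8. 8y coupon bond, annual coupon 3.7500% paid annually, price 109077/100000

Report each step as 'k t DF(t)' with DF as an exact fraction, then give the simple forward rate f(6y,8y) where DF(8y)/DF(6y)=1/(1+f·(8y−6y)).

1 1 9777/10000
2 2 9757/10000
3 3 9407/10000
4 4 1877/2000
5 5 4567/5000
6 6 4411/5000
7 7 1083/1250
8 8 4083/5000
f(6y,8y) = ((4411/5000)/(4083/5000) − 1)/(2) = 164/4083 ≈ 4.0167%

step 1 [1y] swap r/1=223/9777: DF=(1 − 223/9777·(0))/(1+223/9777) = 9777/10000 ≈ 0.977700
step 2 [2y] zero: DF = P = 9757/10000 ≈ 0.975700
step 3 [3y] zero: DF = P = 9407/10000 ≈ 0.940700
step 4 [4y] zero: DF = P = 1877/2000 ≈ 0.938500
step 5 [5y] bond c/1=31/400: DF=(256243/200000 − 31/400·(0.977700+0.975700+0.940700+0.938500))/(1+31/400) = 4567/5000 ≈ 0.913400
step 6 [6y] zero: DF = P = 4411/5000 ≈ 0.882200
step 7 [7y] swap r/1=668/32473: DF=(1 − 668/32473·(0.977700+0.975700+0.940700+0.938500+0.913400+0.882200))/(1+668/32473) = 1083/1250 ≈ 0.866400
step 8 [8y] bond c/1=3/80: DF=(109077/100000 − 3/80·(0.977700+0.975700+0.940700+0.938500+0.913400+0.882200+0.866400))/(1+3/80) = 4083/5000 ≈ 0.816600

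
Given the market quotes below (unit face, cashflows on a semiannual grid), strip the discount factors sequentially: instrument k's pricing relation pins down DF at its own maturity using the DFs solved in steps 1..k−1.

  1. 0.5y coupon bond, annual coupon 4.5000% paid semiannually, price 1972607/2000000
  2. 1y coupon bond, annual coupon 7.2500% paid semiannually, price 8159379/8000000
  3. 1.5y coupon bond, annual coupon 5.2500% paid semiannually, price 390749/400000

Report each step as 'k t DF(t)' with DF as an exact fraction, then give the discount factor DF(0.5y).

step 1 [0.5y] bond c/2=9/400: DF=(1972607/2000000 − 9/400·(0))/(1+9/400) = 4823/5000 ≈ 0.964600
step 2 [1y] bond c/2=29/800: DF=(8159379/8000000 − 29/800·(0.964600))/(1+29/800) = 1901/2000 ≈ 0.950500
step 3 [1.5y] bond c/2=21/800: DF=(390749/400000 − 21/800·(0.964600+0.950500))/(1+21/800) = 9029/10000 ≈ 0.902900

1 1/2 4823/5000
2 1 1901/2000
3 3/2 9029/10000
DF(0.5y) = 4823/5000 ≈ 0.964600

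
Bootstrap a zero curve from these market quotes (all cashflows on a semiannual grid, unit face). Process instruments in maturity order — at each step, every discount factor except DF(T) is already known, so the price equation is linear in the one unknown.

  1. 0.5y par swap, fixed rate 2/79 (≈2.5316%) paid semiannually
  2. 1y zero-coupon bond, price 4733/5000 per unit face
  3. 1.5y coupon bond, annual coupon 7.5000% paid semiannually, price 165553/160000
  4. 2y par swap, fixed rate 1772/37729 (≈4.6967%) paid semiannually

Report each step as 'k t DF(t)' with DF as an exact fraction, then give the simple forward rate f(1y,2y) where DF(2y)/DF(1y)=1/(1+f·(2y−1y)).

step 1 [0.5y] swap r/2=1/79: DF=(1 − 1/79·(0))/(1+1/79) = 79/80 ≈ 0.987500
step 2 [1y] zero: DF = P = 4733/5000 ≈ 0.946600
step 3 [1.5y] bond c/2=3/80: DF=(165553/160000 − 3/80·(0.987500+0.946600))/(1+3/80) = 4637/5000 ≈ 0.927400
step 4 [2y] swap r/2=886/37729: DF=(1 − 886/37729·(0.987500+0.946600+0.927400))/(1+886/37729) = 4557/5000 ≈ 0.911400

1 1/2 79/80
2 1 4733/5000
3 3/2 4637/5000
4 2 4557/5000
f(1y,2y) = ((4733/5000)/(4557/5000) − 1)/(1) = 176/4557 ≈ 3.8622%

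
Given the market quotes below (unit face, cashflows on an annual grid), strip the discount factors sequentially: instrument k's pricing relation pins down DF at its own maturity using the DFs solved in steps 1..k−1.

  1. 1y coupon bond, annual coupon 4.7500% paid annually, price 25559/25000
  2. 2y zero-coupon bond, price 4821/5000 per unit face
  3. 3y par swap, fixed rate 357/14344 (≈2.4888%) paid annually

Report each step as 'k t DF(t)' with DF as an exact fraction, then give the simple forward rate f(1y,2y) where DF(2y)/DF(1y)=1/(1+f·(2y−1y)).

1 1 122/125
2 2 4821/5000
3 3 4643/5000
f(1y,2y) = ((122/125)/(4821/5000) − 1)/(1) = 59/4821 ≈ 1.2238%

step 1 [1y] bond c/1=19/400: DF=(25559/25000 − 19/400·(0))/(1+19/400) = 122/125 ≈ 0.976000
step 2 [2y] zero: DF = P = 4821/5000 ≈ 0.964200
step 3 [3y] swap r/1=357/14344: DF=(1 − 357/14344·(0.976000+0.964200))/(1+357/14344) = 4643/5000 ≈ 0.928600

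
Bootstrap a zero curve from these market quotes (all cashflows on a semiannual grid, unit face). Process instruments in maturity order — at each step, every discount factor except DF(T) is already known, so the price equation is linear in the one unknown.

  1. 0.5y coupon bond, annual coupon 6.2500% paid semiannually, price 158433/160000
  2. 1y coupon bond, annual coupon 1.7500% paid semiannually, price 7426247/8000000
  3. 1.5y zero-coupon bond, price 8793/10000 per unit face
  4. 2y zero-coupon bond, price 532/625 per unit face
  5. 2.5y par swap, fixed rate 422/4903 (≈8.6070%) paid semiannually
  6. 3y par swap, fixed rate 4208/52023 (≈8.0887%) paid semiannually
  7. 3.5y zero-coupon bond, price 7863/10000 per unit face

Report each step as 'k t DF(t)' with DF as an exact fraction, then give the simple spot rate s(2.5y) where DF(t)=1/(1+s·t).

1 1/2 4801/5000
2 1 9119/10000
3 3/2 8793/10000
4 2 532/625
5 5/2 8101/10000
6 3 987/1250
7 7/2 7863/10000
s(2.5y) = (1/(8101/10000) − 1)/(5/2) = 3798/40505 ≈ 9.3766%

step 1 [0.5y] bond c/2=1/32: DF=(158433/160000 − 1/32·(0))/(1+1/32) = 4801/5000 ≈ 0.960200
step 2 [1y] bond c/2=7/800: DF=(7426247/8000000 − 7/800·(0.960200))/(1+7/800) = 9119/10000 ≈ 0.911900
step 3 [1.5y] zero: DF = P = 8793/10000 ≈ 0.879300
step 4 [2y] zero: DF = P = 532/625 ≈ 0.851200
step 5 [2.5y] swap r/2=211/4903: DF=(1 − 211/4903·(0.960200+0.911900+0.879300+0.851200))/(1+211/4903) = 8101/10000 ≈ 0.810100
step 6 [3y] swap r/2=2104/52023: DF=(1 − 2104/52023·(0.960200+0.911900+0.879300+0.851200+0.810100))/(1+2104/52023) = 987/1250 ≈ 0.789600
step 7 [3.5y] zero: DF = P = 7863/10000 ≈ 0.786300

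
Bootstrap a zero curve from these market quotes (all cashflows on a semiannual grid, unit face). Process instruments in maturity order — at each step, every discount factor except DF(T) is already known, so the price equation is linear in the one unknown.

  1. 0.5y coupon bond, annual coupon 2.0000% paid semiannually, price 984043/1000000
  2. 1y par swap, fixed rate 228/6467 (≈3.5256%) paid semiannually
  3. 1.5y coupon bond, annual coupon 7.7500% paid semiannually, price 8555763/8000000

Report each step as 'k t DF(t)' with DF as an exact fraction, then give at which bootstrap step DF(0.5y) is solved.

1 1/2 9743/10000
2 1 4829/5000
3 3/2 2393/2500
DF(0.5y) is solved at step 1

step 1 [0.5y] bond c/2=1/100: DF=(984043/1000000 − 1/100·(0))/(1+1/100) = 9743/10000 ≈ 0.974300
step 2 [1y] swap r/2=114/6467: DF=(1 − 114/6467·(0.974300))/(1+114/6467) = 4829/5000 ≈ 0.965800
step 3 [1.5y] bond c/2=31/800: DF=(8555763/8000000 − 31/800·(0.974300+0.965800))/(1+31/800) = 2393/2500 ≈ 0.957200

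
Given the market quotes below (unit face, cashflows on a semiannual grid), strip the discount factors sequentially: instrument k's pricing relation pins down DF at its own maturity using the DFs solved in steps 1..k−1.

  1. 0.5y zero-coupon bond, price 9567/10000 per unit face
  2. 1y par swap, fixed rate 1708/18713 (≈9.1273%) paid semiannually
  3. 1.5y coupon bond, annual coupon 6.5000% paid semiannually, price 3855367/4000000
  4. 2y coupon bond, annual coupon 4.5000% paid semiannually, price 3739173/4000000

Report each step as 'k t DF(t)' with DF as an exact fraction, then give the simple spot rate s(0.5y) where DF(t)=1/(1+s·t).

1 1/2 9567/10000
2 1 4573/5000
3 3/2 4373/5000
4 2 4269/5000
s(0.5y) = (1/(9567/10000) − 1)/(1/2) = 866/9567 ≈ 9.0519%

step 1 [0.5y] zero: DF = P = 9567/10000 ≈ 0.956700
step 2 [1y] swap r/2=854/18713: DF=(1 − 854/18713·(0.956700))/(1+854/18713) = 4573/5000 ≈ 0.914600
step 3 [1.5y] bond c/2=13/400: DF=(3855367/4000000 − 13/400·(0.956700+0.914600))/(1+13/400) = 4373/5000 ≈ 0.874600
step 4 [2y] bond c/2=9/400: DF=(3739173/4000000 − 9/400·(0.956700+0.914600+0.874600))/(1+9/400) = 4269/5000 ≈ 0.853800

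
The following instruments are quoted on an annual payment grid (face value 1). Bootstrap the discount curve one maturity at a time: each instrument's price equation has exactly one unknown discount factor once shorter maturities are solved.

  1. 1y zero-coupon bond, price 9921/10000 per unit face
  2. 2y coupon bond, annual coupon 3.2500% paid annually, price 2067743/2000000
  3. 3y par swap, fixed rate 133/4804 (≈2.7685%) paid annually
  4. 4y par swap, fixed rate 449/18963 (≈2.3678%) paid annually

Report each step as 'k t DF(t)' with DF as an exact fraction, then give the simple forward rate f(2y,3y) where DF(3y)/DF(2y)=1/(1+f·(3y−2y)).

step 1 [1y] zero: DF = P = 9921/10000 ≈ 0.992100
step 2 [2y] bond c/1=13/400: DF=(2067743/2000000 − 13/400·(0.992100))/(1+13/400) = 9701/10000 ≈ 0.970100
step 3 [3y] swap r/1=133/4804: DF=(1 − 133/4804·(0.992100+0.970100))/(1+133/4804) = 4601/5000 ≈ 0.920200
step 4 [4y] swap r/1=449/18963: DF=(1 − 449/18963·(0.992100+0.970100+0.920200))/(1+449/18963) = 4551/5000 ≈ 0.910200

1 1 9921/10000
2 2 9701/10000
3 3 4601/5000
4 4 4551/5000
f(2y,3y) = ((9701/10000)/(4601/5000) − 1)/(1) = 499/9202 ≈ 5.4227%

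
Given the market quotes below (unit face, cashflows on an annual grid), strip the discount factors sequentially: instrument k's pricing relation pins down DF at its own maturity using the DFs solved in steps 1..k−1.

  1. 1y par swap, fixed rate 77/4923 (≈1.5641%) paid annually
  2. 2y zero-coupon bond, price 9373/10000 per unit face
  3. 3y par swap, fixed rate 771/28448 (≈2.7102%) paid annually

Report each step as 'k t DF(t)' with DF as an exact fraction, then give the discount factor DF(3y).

1 1 4923/5000
2 2 9373/10000
3 3 9229/10000
DF(3y) = 9229/10000 ≈ 0.922900

step 1 [1y] swap r/1=77/4923: DF=(1 − 77/4923·(0))/(1+77/4923) = 4923/5000 ≈ 0.984600
step 2 [2y] zero: DF = P = 9373/10000 ≈ 0.937300
step 3 [3y] swap r/1=771/28448: DF=(1 − 771/28448·(0.984600+0.937300))/(1+771/28448) = 9229/10000 ≈ 0.922900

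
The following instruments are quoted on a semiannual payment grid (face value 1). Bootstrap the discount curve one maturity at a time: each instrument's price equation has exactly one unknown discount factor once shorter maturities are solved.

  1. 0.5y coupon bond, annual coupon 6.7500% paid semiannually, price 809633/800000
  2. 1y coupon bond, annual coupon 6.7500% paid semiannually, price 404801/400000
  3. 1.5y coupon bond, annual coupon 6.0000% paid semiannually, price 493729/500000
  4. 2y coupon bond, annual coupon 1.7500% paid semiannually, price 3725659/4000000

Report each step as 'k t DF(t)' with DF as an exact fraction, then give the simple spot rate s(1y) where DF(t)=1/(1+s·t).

1 1/2 979/1000
2 1 947/1000
3 3/2 4513/5000
4 2 2247/2500
s(1y) = (1/(947/1000) − 1)/(1) = 53/947 ≈ 5.5966%

step 1 [0.5y] bond c/2=27/800: DF=(809633/800000 − 27/800·(0))/(1+27/800) = 979/1000 ≈ 0.979000
step 2 [1y] bond c/2=27/800: DF=(404801/400000 − 27/800·(0.979000))/(1+27/800) = 947/1000 ≈ 0.947000
step 3 [1.5y] bond c/2=3/100: DF=(493729/500000 − 3/100·(0.979000+0.947000))/(1+3/100) = 4513/5000 ≈ 0.902600
step 4 [2y] bond c/2=7/800: DF=(3725659/4000000 − 7/800·(0.979000+0.947000+0.902600))/(1+7/800) = 2247/2500 ≈ 0.898800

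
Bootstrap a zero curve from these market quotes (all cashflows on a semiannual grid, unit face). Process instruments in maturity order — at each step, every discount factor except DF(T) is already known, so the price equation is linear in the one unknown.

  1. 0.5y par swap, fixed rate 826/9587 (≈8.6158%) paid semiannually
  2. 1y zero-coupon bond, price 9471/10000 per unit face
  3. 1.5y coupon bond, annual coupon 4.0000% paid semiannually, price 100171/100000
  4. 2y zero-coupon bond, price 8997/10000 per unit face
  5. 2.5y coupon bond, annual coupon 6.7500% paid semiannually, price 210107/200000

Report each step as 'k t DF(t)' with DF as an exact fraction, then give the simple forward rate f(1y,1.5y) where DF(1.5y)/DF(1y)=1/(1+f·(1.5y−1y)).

1 1/2 9587/10000
2 1 9471/10000
3 3/2 9447/10000
4 2 8997/10000
5 5/2 4469/5000
f(1y,1.5y) = ((9471/10000)/(9447/10000) − 1)/(1/2) = 16/3149 ≈ 0.5081%

step 1 [0.5y] swap r/2=413/9587: DF=(1 − 413/9587·(0))/(1+413/9587) = 9587/10000 ≈ 0.958700
step 2 [1y] zero: DF = P = 9471/10000 ≈ 0.947100
step 3 [1.5y] bond c/2=1/50: DF=(100171/100000 − 1/50·(0.958700+0.947100))/(1+1/50) = 9447/10000 ≈ 0.944700
step 4 [2y] zero: DF = P = 8997/10000 ≈ 0.899700
step 5 [2.5y] bond c/2=27/800: DF=(210107/200000 − 27/800·(0.958700+0.947100+0.944700+0.899700))/(1+27/800) = 4469/5000 ≈ 0.893800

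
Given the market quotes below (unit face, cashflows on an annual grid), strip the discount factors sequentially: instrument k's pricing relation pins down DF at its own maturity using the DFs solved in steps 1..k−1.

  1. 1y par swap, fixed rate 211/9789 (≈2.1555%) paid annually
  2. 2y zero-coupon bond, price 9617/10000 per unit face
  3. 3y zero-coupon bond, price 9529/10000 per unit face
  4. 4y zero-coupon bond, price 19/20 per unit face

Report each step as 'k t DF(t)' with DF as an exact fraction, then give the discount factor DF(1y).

step 1 [1y] swap r/1=211/9789: DF=(1 − 211/9789·(0))/(1+211/9789) = 9789/10000 ≈ 0.978900
step 2 [2y] zero: DF = P = 9617/10000 ≈ 0.961700
step 3 [3y] zero: DF = P = 9529/10000 ≈ 0.952900
step 4 [4y] zero: DF = P = 19/20 ≈ 0.950000

1 1 9789/10000
2 2 9617/10000
3 3 9529/10000
4 4 19/20
DF(1y) = 9789/10000 ≈ 0.978900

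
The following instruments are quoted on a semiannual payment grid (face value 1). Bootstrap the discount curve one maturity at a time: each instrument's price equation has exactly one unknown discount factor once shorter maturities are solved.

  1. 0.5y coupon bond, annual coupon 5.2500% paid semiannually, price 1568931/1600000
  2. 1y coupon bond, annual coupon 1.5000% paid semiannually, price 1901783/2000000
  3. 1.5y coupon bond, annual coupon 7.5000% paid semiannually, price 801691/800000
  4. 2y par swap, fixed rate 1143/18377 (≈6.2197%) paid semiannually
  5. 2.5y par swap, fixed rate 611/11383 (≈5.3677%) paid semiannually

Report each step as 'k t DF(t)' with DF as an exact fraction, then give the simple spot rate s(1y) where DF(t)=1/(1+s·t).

step 1 [0.5y] bond c/2=21/800: DF=(1568931/1600000 − 21/800·(0))/(1+21/800) = 1911/2000 ≈ 0.955500
step 2 [1y] bond c/2=3/400: DF=(1901783/2000000 − 3/400·(0.955500))/(1+3/400) = 9367/10000 ≈ 0.936700
step 3 [1.5y] bond c/2=3/80: DF=(801691/800000 − 3/80·(0.955500+0.936700))/(1+3/80) = 359/400 ≈ 0.897500
step 4 [2y] swap r/2=1143/36754: DF=(1 − 1143/36754·(0.955500+0.936700+0.897500))/(1+1143/36754) = 8857/10000 ≈ 0.885700
step 5 [2.5y] swap r/2=611/22766: DF=(1 − 611/22766·(0.955500+0.936700+0.897500+0.885700))/(1+611/22766) = 4389/5000 ≈ 0.877800

1 1/2 1911/2000
2 1 9367/10000
3 3/2 359/400
4 2 8857/10000
5 5/2 4389/5000
s(1y) = (1/(9367/10000) − 1)/(1) = 633/9367 ≈ 6.7578%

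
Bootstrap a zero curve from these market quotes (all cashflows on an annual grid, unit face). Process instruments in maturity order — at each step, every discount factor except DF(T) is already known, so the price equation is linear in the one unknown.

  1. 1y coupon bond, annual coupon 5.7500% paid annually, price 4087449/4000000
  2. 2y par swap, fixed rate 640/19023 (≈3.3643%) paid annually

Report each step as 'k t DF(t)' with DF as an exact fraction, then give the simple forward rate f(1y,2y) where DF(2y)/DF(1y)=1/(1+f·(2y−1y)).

1 1 9663/10000
2 2 117/125
f(1y,2y) = ((9663/10000)/(117/125) − 1)/(1) = 101/3120 ≈ 3.2372%

step 1 [1y] bond c/1=23/400: DF=(4087449/4000000 − 23/400·(0))/(1+23/400) = 9663/10000 ≈ 0.966300
step 2 [2y] swap r/1=640/19023: DF=(1 − 640/19023·(0.966300))/(1+640/19023) = 117/125 ≈ 0.936000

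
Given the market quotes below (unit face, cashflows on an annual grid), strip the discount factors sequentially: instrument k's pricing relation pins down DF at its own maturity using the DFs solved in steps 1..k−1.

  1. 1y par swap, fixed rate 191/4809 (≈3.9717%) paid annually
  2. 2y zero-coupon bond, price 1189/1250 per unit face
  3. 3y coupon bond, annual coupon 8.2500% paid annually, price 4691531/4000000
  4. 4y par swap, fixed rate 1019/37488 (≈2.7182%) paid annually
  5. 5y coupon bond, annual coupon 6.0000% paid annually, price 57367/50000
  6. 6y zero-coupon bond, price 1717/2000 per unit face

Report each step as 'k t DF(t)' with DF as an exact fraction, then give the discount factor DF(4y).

step 1 [1y] swap r/1=191/4809: DF=(1 − 191/4809·(0))/(1+191/4809) = 4809/5000 ≈ 0.961800
step 2 [2y] zero: DF = P = 1189/1250 ≈ 0.951200
step 3 [3y] bond c/1=33/400: DF=(4691531/4000000 − 33/400·(0.961800+0.951200))/(1+33/400) = 9377/10000 ≈ 0.937700
step 4 [4y] swap r/1=1019/37488: DF=(1 − 1019/37488·(0.961800+0.951200+0.937700))/(1+1019/37488) = 8981/10000 ≈ 0.898100
step 5 [5y] bond c/1=3/50: DF=(57367/50000 − 3/50·(0.961800+0.951200+0.937700+0.898100))/(1+3/50) = 4351/5000 ≈ 0.870200
step 6 [6y] zero: DF = P = 1717/2000 ≈ 0.858500

1 1 4809/5000
2 2 1189/1250
3 3 9377/10000
4 4 8981/10000
5 5 4351/5000
6 6 1717/2000
DF(4y) = 8981/10000 ≈ 0.898100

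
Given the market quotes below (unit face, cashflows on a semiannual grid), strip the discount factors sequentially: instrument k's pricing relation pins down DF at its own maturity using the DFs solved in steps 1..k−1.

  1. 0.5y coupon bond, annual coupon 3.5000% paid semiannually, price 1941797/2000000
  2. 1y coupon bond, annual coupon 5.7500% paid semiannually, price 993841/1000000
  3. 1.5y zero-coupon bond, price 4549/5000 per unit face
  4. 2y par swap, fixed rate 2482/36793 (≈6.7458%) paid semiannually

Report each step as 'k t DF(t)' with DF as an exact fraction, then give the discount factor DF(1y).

step 1 [0.5y] bond c/2=7/400: DF=(1941797/2000000 − 7/400·(0))/(1+7/400) = 4771/5000 ≈ 0.954200
step 2 [1y] bond c/2=23/800: DF=(993841/1000000 − 23/800·(0.954200))/(1+23/800) = 4697/5000 ≈ 0.939400
step 3 [1.5y] zero: DF = P = 4549/5000 ≈ 0.909800
step 4 [2y] swap r/2=1241/36793: DF=(1 − 1241/36793·(0.954200+0.939400+0.909800))/(1+1241/36793) = 8759/10000 ≈ 0.875900

1 1/2 4771/5000
2 1 4697/5000
3 3/2 4549/5000
4 2 8759/10000
DF(1y) = 4697/5000 ≈ 0.939400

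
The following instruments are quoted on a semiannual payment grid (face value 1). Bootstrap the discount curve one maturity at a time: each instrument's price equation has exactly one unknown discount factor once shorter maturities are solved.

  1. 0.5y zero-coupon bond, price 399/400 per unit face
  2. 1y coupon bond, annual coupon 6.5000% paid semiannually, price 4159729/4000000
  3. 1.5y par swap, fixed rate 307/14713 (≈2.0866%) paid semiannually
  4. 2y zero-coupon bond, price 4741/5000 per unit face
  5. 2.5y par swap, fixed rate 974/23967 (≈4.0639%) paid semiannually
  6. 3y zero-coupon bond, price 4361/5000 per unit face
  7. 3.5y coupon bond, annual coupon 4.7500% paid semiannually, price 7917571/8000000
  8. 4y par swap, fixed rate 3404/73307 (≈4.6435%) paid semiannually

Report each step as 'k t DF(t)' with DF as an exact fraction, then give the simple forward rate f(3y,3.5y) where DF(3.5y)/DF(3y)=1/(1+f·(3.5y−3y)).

1 1/2 399/400
2 1 4879/5000
3 3/2 9693/10000
4 2 4741/5000
5 5/2 4513/5000
6 3 4361/5000
7 7/2 8353/10000
8 4 4149/5000
f(3y,3.5y) = ((4361/5000)/(8353/10000) − 1)/(1/2) = 738/8353 ≈ 8.8351%

step 1 [0.5y] zero: DF = P = 399/400 ≈ 0.997500
step 2 [1y] bond c/2=13/400: DF=(4159729/4000000 − 13/400·(0.997500))/(1+13/400) = 4879/5000 ≈ 0.975800
step 3 [1.5y] swap r/2=307/29426: DF=(1 − 307/29426·(0.997500+0.975800))/(1+307/29426) = 9693/10000 ≈ 0.969300
step 4 [2y] zero: DF = P = 4741/5000 ≈ 0.948200
step 5 [2.5y] swap r/2=487/23967: DF=(1 − 487/23967·(0.997500+0.975800+0.969300+0.948200))/(1+487/23967) = 4513/5000 ≈ 0.902600
step 6 [3y] zero: DF = P = 4361/5000 ≈ 0.872200
step 7 [3.5y] bond c/2=19/800: DF=(7917571/8000000 − 19/800·(0.997500+0.975800+0.969300+0.948200+0.902600+0.872200))/(1+19/800) = 8353/10000 ≈ 0.835300
step 8 [4y] swap r/2=1702/73307: DF=(1 − 1702/73307·(0.997500+0.975800+0.969300+0.948200+0.902600+0.872200+0.835300))/(1+1702/73307) = 4149/5000 ≈ 0.829800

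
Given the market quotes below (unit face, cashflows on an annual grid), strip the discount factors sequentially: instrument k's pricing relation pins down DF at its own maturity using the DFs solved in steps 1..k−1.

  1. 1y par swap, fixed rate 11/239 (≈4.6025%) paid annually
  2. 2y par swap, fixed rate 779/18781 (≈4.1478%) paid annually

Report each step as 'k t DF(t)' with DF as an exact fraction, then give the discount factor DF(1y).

step 1 [1y] swap r/1=11/239: DF=(1 − 11/239·(0))/(1+11/239) = 239/250 ≈ 0.956000
step 2 [2y] swap r/1=779/18781: DF=(1 − 779/18781·(0.956000))/(1+779/18781) = 9221/10000 ≈ 0.922100

1 1 239/250
2 2 9221/10000
DF(1y) = 239/250 ≈ 0.956000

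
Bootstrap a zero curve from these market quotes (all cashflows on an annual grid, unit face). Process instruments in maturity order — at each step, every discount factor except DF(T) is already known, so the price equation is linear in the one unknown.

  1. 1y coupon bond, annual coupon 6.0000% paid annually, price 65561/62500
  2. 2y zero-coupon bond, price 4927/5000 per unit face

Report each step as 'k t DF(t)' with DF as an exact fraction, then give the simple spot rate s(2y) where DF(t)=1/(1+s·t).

step 1 [1y] bond c/1=3/50: DF=(65561/62500 − 3/50·(0))/(1+3/50) = 1237/1250 ≈ 0.989600
step 2 [2y] zero: DF = P = 4927/5000 ≈ 0.985400

1 1 1237/1250
2 2 4927/5000
s(2y) = (1/(4927/5000) − 1)/(2) = 73/9854 ≈ 0.7408%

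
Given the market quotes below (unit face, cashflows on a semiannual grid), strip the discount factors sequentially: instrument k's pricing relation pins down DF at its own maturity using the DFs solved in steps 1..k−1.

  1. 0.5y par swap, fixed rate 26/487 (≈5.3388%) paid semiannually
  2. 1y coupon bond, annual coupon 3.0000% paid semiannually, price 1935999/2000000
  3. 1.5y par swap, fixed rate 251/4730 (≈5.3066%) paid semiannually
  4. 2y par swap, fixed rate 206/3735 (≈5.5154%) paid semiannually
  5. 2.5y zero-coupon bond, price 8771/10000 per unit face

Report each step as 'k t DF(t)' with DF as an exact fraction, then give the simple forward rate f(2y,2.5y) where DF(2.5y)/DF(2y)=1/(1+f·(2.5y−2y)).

1 1/2 487/500
2 1 9393/10000
3 3/2 9247/10000
4 2 897/1000
5 5/2 8771/10000
f(2y,2.5y) = ((897/1000)/(8771/10000) − 1)/(1/2) = 398/8771 ≈ 4.5377%

step 1 [0.5y] swap r/2=13/487: DF=(1 − 13/487·(0))/(1+13/487) = 487/500 ≈ 0.974000
step 2 [1y] bond c/2=3/200: DF=(1935999/2000000 − 3/200·(0.974000))/(1+3/200) = 9393/10000 ≈ 0.939300
step 3 [1.5y] swap r/2=251/9460: DF=(1 − 251/9460·(0.974000+0.939300))/(1+251/9460) = 9247/10000 ≈ 0.924700
step 4 [2y] swap r/2=103/3735: DF=(1 − 103/3735·(0.974000+0.939300+0.924700))/(1+103/3735) = 897/1000 ≈ 0.897000
step 5 [2.5y] zero: DF = P = 8771/10000 ≈ 0.877100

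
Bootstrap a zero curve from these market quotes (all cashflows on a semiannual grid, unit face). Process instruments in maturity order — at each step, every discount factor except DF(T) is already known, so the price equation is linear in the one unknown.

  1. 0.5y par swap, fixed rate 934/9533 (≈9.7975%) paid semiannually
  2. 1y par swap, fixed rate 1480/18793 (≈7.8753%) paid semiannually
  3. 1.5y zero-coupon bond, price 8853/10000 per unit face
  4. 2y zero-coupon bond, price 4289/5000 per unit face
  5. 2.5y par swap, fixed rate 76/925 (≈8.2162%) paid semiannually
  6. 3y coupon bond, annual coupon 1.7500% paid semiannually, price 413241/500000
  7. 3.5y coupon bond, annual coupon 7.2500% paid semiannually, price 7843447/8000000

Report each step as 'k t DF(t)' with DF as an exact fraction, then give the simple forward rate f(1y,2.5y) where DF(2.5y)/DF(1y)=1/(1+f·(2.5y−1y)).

1 1/2 9533/10000
2 1 463/500
3 3/2 8853/10000
4 2 4289/5000
5 5/2 511/625
6 3 488/625
7 7/2 1527/2000
f(1y,2.5y) = ((463/500)/(511/625) − 1)/(3/2) = 271/3066 ≈ 8.8389%

step 1 [0.5y] swap r/2=467/9533: DF=(1 − 467/9533·(0))/(1+467/9533) = 9533/10000 ≈ 0.953300
step 2 [1y] swap r/2=740/18793: DF=(1 − 740/18793·(0.953300))/(1+740/18793) = 463/500 ≈ 0.926000
step 3 [1.5y] zero: DF = P = 8853/10000 ≈ 0.885300
step 4 [2y] zero: DF = P = 4289/5000 ≈ 0.857800
step 5 [2.5y] swap r/2=38/925: DF=(1 − 38/925·(0.953300+0.926000+0.885300+0.857800))/(1+38/925) = 511/625 ≈ 0.817600
step 6 [3y] bond c/2=7/800: DF=(413241/500000 − 7/800·(0.953300+0.926000+0.885300+0.857800+0.817600))/(1+7/800) = 488/625 ≈ 0.780800
step 7 [3.5y] bond c/2=29/800: DF=(7843447/8000000 − 29/800·(0.953300+0.926000+0.885300+0.857800+0.817600+0.780800))/(1+29/800) = 1527/2000 ≈ 0.763500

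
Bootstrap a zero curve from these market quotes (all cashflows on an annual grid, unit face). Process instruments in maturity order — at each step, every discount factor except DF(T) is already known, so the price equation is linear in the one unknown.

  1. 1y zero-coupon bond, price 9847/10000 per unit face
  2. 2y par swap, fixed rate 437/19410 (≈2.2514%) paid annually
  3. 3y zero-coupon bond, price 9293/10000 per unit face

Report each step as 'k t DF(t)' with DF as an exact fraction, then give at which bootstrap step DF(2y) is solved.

1 1 9847/10000
2 2 9563/10000
3 3 9293/10000
DF(2y) is solved at step 2

step 1 [1y] zero: DF = P = 9847/10000 ≈ 0.984700
step 2 [2y] swap r/1=437/19410: DF=(1 − 437/19410·(0.984700))/(1+437/19410) = 9563/10000 ≈ 0.956300
step 3 [3y] zero: DF = P = 9293/10000 ≈ 0.929300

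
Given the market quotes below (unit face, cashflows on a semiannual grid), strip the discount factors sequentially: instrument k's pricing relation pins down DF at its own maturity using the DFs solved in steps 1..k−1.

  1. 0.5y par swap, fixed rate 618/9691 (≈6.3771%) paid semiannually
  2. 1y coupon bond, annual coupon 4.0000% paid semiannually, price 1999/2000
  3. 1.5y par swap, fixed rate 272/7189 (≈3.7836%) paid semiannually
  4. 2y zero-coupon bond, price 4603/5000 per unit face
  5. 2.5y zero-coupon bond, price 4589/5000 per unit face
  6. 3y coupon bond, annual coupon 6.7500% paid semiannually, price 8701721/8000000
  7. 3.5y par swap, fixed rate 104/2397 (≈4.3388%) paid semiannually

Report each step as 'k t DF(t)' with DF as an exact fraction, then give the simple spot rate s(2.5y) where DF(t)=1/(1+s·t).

step 1 [0.5y] swap r/2=309/9691: DF=(1 − 309/9691·(0))/(1+309/9691) = 9691/10000 ≈ 0.969100
step 2 [1y] bond c/2=1/50: DF=(1999/2000 − 1/50·(0.969100))/(1+1/50) = 9609/10000 ≈ 0.960900
step 3 [1.5y] swap r/2=136/7189: DF=(1 − 136/7189·(0.969100+0.960900))/(1+136/7189) = 591/625 ≈ 0.945600
step 4 [2y] zero: DF = P = 4603/5000 ≈ 0.920600
step 5 [2.5y] zero: DF = P = 4589/5000 ≈ 0.917800
step 6 [3y] bond c/2=27/800: DF=(8701721/8000000 − 27/800·(0.969100+0.960900+0.945600+0.920600+0.917800))/(1+27/800) = 8983/10000 ≈ 0.898300
step 7 [3.5y] swap r/2=52/2397: DF=(1 − 52/2397·(0.969100+0.960900+0.945600+0.920600+0.917800+0.898300))/(1+52/2397) = 2149/2500 ≈ 0.859600

1 1/2 9691/10000
2 1 9609/10000
3 3/2 591/625
4 2 4603/5000
5 5/2 4589/5000
6 3 8983/10000
7 7/2 2149/2500
s(2.5y) = (1/(4589/5000) − 1)/(5/2) = 822/22945 ≈ 3.5825%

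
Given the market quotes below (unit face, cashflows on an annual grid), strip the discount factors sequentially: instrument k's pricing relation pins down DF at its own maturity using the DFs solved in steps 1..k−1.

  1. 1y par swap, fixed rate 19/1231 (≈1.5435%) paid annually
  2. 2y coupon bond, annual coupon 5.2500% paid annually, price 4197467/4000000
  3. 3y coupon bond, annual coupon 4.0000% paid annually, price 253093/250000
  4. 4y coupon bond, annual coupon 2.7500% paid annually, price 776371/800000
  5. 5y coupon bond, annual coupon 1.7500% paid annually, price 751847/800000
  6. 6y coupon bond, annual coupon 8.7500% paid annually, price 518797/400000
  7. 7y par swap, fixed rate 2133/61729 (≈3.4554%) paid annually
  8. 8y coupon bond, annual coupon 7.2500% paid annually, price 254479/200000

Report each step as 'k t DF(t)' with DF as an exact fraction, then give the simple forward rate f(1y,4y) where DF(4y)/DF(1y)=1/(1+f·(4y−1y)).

step 1 [1y] swap r/1=19/1231: DF=(1 − 19/1231·(0))/(1+19/1231) = 1231/1250 ≈ 0.984800
step 2 [2y] bond c/1=21/400: DF=(4197467/4000000 − 21/400·(0.984800))/(1+21/400) = 9479/10000 ≈ 0.947900
step 3 [3y] bond c/1=1/25: DF=(253093/250000 − 1/25·(0.984800+0.947900))/(1+1/25) = 8991/10000 ≈ 0.899100
step 4 [4y] bond c/1=11/400: DF=(776371/800000 − 11/400·(0.984800+0.947900+0.899100))/(1+11/400) = 8687/10000 ≈ 0.868700
step 5 [5y] bond c/1=7/400: DF=(751847/800000 − 7/400·(0.984800+0.947900+0.899100+0.868700))/(1+7/400) = 43/50 ≈ 0.860000
step 6 [6y] bond c/1=7/80: DF=(518797/400000 − 7/80·(0.984800+0.947900+0.899100+0.868700+0.860000))/(1+7/80) = 8257/10000 ≈ 0.825700
step 7 [7y] swap r/1=2133/61729: DF=(1 − 2133/61729·(0.984800+0.947900+0.899100+0.868700+0.860000+0.825700))/(1+2133/61729) = 7867/10000 ≈ 0.786700
step 8 [8y] bond c/1=29/400: DF=(254479/200000 − 29/400·(0.984800+0.947900+0.899100+0.868700+0.860000+0.825700+0.786700))/(1+29/400) = 7691/10000 ≈ 0.769100

1 1 1231/1250
2 2 9479/10000
3 3 8991/10000
4 4 8687/10000
5 5 43/50
6 6 8257/10000
7 7 7867/10000
8 8 7691/10000
f(1y,4y) = ((1231/1250)/(8687/10000) − 1)/(3) = 387/8687 ≈ 4.4549%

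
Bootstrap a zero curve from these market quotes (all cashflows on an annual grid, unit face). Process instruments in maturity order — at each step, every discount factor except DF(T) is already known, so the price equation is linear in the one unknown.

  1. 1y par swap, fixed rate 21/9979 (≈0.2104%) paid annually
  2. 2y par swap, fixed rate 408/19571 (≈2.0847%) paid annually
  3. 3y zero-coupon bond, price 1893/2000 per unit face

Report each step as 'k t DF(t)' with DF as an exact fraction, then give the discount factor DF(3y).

step 1 [1y] swap r/1=21/9979: DF=(1 − 21/9979·(0))/(1+21/9979) = 9979/10000 ≈ 0.997900
step 2 [2y] swap r/1=408/19571: DF=(1 − 408/19571·(0.997900))/(1+408/19571) = 1199/1250 ≈ 0.959200
step 3 [3y] zero: DF = P = 1893/2000 ≈ 0.946500

1 1 9979/10000
2 2 1199/1250
3 3 1893/2000
DF(3y) = 1893/2000 ≈ 0.946500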